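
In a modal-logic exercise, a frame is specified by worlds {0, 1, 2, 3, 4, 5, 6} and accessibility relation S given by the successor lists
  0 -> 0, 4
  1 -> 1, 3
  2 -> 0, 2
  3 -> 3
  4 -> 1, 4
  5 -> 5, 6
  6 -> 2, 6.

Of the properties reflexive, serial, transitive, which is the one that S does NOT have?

Reflexive: yes — every world is S-related to itself.
Serial: yes — every world has a successor (e.g. 0 S 0).
Transitive: no — 0 S 4 and 4 S 1, but not 0 S 1.
Only transitive fails.

transitive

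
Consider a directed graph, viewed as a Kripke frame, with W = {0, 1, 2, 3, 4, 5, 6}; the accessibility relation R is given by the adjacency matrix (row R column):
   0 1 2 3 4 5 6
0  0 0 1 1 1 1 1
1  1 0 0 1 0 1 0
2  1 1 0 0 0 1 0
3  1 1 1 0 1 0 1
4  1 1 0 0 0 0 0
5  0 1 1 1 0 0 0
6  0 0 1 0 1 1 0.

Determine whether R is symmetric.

Symmetric: no — 0 R 5 but not 5 R 0.

No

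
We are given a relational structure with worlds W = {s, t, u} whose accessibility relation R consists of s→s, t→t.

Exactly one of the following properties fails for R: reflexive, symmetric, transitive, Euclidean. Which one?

Reflexive: no — u is not related to itself.
Symmetric: yes — every pair in R has its reverse in R.
Transitive: yes — every two-step R-path is closed by a direct edge.
Euclidean: yes — any two successors of a common world are R-related.
Only reflexive fails.

reflexive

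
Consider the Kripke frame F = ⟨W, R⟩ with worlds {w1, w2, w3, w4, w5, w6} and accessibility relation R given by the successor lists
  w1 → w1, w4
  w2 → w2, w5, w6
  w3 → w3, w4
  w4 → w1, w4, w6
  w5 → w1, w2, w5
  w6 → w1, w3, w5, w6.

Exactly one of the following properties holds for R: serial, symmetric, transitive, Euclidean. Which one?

serial

Serial: yes — every world has a successor (e.g. w1 R w1).
Symmetric: no — w2 R w6 but not w6 R w2.
Transitive: no — w1 R w4 and w4 R w6, but not w1 R w6.
Euclidean: no — w2 R w5 and w2 R w6, but not w5 R w6.
Only serial holds.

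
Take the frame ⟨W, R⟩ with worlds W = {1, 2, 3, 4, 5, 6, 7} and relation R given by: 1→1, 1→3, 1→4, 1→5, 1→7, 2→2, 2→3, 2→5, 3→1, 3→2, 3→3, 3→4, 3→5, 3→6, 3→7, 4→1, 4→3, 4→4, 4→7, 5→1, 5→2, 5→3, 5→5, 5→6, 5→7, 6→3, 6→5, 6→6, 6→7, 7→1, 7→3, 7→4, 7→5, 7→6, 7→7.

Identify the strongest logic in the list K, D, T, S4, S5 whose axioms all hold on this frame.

T

Serial (axiom D): yes — every world has a successor (e.g. 1 R 1).
Reflexive (axiom T): yes — every world is R-related to itself.
Transitive (axiom 4): no — 1 R 3 and 3 R 2, but not 1 R 2.
Euclidean (axiom 5): no — 1 R 4 and 1 R 5, but not 4 R 5.
So F validates K, D, T; S4 would additionally require R to be transitive. The strongest is T.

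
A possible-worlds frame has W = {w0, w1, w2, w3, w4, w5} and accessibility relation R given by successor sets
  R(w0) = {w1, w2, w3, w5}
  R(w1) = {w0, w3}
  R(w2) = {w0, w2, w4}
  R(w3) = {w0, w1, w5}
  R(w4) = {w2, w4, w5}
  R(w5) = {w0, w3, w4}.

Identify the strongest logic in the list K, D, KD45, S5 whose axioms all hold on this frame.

D

Serial (axiom D): yes — every world has a successor (e.g. w0 R w1).
Euclidean (axiom 5): no — w0 R w1 and w0 R w2, but not w1 R w2.
Transitive (axiom 4): no — w0 R w2 and w2 R w4, but not w0 R w4.
Reflexive (axiom T): no — w0 is not related to itself.
So F validates K, D; KD45 would additionally require R to be Euclidean and transitive. The strongest is D.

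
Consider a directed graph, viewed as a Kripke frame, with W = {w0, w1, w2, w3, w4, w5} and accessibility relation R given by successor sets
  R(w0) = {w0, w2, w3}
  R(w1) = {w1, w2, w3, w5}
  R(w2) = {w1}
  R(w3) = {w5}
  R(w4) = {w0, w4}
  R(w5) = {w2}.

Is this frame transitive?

Transitive: no — w0 R w2 and w2 R w1, but not w0 R w1.

No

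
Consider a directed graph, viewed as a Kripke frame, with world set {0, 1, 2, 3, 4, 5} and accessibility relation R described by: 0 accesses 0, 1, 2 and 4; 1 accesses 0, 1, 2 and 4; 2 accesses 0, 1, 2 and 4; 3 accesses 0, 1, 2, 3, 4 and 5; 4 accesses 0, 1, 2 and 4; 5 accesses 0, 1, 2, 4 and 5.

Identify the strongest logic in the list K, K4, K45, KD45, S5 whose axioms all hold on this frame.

Transitive (axiom 4): yes — every two-step R-path is closed by a direct edge.
Euclidean (axiom 5): no — 3 R 0 and 3 R 5, but not 0 R 5.
Serial (axiom D): yes — every world has a successor (e.g. 0 R 0).
Reflexive (axiom T): yes — every world is R-related to itself.
So F validates K, K4; K45 would additionally require R to be Euclidean. The strongest is K4.

K4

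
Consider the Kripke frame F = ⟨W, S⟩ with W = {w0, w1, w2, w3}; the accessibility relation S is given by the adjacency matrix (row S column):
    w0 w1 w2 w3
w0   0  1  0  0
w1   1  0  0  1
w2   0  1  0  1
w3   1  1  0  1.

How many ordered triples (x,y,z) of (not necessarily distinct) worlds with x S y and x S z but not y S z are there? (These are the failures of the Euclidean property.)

7

Enumerating: (w0,w1,w1), (w1,w0,w0), (w1,w0,w3), (w2,w1,w1), (w3,w0,w0), (w3,w0,w3), (w3,w1,w1).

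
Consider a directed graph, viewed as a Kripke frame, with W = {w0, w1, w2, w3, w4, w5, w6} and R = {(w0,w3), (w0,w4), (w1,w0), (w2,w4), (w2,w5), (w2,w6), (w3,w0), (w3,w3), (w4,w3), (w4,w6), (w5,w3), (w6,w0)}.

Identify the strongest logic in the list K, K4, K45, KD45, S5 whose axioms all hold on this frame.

Transitive (axiom 4): no — w0 R w4 and w4 R w6, but not w0 R w6.
Euclidean (axiom 5): no — w0 R w3 and w0 R w4, but not w3 R w4.
Serial (axiom D): yes — every world has a successor (e.g. w0 R w3).
Reflexive (axiom T): no — w0 is not related to itself.
So F validates K; K4 would additionally require R to be transitive. The strongest is K.

K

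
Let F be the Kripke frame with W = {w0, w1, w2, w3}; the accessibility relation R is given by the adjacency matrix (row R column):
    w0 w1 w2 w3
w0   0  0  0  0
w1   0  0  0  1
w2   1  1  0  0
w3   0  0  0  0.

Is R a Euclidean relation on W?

Euclidean: no — w2 R w0 and w2 R w1, but not w0 R w1.

No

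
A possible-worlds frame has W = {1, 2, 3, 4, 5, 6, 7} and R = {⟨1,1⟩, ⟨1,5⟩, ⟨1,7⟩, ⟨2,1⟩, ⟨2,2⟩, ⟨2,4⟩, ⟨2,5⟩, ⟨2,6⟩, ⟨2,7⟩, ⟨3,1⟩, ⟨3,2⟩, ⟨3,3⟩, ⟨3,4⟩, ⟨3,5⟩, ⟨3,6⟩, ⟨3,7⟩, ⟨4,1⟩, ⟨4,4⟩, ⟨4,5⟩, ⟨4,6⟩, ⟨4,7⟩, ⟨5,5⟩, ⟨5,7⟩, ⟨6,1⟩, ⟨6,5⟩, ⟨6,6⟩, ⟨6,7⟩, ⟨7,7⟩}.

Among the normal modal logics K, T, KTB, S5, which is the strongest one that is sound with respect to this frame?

Reflexive (axiom T): yes — every world is R-related to itself.
Symmetric (axiom B): no — 1 R 5 but not 5 R 1.
Euclidean (axiom 5): no — 1 R 7 and 1 R 5, but not 7 R 5.
So F validates K, T; KTB would additionally require R to be symmetric. The strongest is T.

T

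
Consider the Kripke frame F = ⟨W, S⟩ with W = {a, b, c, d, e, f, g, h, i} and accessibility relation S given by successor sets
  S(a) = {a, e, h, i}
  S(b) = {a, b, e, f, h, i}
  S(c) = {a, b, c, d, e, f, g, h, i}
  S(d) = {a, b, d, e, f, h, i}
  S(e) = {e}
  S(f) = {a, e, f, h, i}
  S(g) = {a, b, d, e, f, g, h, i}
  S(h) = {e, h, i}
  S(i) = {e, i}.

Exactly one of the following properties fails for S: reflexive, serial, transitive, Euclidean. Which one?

Reflexive: yes — every world is S-related to itself.
Serial: yes — every world has a successor (e.g. a S a).
Transitive: yes — every two-step S-path is closed by a direct edge.
Euclidean: no — a S e and a S h, but not e S h.
Only Euclidean fails.

Euclidean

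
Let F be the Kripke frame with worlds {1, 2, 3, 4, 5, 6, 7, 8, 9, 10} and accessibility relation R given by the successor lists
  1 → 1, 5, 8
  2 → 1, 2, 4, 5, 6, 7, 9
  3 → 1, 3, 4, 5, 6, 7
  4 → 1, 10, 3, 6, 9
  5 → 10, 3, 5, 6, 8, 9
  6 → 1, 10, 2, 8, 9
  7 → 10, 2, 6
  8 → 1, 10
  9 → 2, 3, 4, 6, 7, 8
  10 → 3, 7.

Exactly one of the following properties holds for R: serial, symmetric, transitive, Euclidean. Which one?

Serial: yes — every world has a successor (e.g. 1 R 1).
Symmetric: no — 1 R 5 but not 5 R 1.
Transitive: no — 1 R 5 and 5 R 10, but not 1 R 10.
Euclidean: no — 1 R 8 and 1 R 5, but not 8 R 5.
Only serial holds.

serial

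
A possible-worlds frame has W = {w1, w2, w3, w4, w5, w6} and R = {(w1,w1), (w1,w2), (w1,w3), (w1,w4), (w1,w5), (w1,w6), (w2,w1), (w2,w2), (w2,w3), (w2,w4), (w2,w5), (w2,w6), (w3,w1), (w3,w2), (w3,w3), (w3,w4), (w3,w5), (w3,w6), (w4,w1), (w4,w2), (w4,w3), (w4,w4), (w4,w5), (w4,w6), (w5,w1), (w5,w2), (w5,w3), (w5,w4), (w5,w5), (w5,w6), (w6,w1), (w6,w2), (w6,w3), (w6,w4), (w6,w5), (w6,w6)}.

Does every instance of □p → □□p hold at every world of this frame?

Yes

Axiom 4 corresponds to the accessibility relation being transitive.
Transitive: yes — every two-step R-path is closed by a direct edge.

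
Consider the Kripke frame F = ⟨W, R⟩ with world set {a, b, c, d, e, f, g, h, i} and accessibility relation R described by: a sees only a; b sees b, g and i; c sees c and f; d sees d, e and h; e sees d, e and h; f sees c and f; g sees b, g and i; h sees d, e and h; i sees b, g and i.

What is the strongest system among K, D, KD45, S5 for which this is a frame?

S5

Serial (axiom D): yes — every world has a successor (e.g. a R a).
Euclidean (axiom 5): yes — any two successors of a common world are R-related.
Transitive (axiom 4): yes — every two-step R-path is closed by a direct edge.
Reflexive (axiom T): yes — every world is R-related to itself.
So F validates K, D, KD45, S5. The strongest is S5.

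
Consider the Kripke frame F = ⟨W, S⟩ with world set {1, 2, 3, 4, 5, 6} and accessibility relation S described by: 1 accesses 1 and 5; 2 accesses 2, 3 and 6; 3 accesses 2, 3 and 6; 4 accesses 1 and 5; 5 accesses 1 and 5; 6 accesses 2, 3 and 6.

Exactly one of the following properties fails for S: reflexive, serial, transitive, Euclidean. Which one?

reflexive

Reflexive: no — 4 is not related to itself.
Serial: yes — every world has a successor (e.g. 1 S 1).
Transitive: yes — every two-step S-path is closed by a direct edge.
Euclidean: yes — any two successors of a common world are S-related.
Only reflexive fails.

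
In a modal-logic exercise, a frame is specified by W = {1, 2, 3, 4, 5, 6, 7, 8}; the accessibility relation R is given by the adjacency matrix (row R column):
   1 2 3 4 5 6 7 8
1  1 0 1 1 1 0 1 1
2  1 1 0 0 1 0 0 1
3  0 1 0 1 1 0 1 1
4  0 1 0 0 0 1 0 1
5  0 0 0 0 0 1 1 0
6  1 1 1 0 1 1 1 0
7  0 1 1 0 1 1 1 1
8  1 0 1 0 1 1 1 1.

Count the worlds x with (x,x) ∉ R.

Enumerating: 3, 4, 5.

3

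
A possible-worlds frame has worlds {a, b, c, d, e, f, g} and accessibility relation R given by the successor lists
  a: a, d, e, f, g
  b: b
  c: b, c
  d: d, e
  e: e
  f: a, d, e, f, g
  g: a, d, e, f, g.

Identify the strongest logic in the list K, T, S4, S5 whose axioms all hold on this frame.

Reflexive (axiom T): yes — every world is R-related to itself.
Transitive (axiom 4): yes — every two-step R-path is closed by a direct edge.
Euclidean (axiom 5): no — a R d and a R f, but not d R f.
So F validates K, T, S4; S5 would additionally require R to be Euclidean. The strongest is S4.

S4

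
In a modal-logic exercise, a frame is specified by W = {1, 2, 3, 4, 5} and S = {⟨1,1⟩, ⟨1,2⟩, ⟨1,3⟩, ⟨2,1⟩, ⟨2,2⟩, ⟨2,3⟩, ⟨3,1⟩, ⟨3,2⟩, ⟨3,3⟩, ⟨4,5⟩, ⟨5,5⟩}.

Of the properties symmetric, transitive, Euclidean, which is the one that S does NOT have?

Symmetric: no — 4 S 5 but not 5 S 4.
Transitive: yes — every two-step S-path is closed by a direct edge.
Euclidean: yes — any two successors of a common world are S-related.
Only symmetric fails.

symmetric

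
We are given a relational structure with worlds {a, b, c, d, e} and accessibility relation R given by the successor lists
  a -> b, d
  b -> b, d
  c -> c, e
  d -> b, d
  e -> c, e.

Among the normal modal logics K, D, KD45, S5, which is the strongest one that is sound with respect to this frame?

KD45

Serial (axiom D): yes — every world has a successor (e.g. a R b).
Euclidean (axiom 5): yes — any two successors of a common world are R-related.
Transitive (axiom 4): yes — every two-step R-path is closed by a direct edge.
Reflexive (axiom T): no — a is not related to itself.
So F validates K, D, KD45; S5 would additionally require R to be reflexive. The strongest is KD45.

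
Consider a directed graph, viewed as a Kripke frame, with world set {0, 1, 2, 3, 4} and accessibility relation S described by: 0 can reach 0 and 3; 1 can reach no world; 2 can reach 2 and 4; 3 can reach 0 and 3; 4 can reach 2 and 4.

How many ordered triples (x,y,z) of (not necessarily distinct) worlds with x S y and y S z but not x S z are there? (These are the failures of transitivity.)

0

S is transitive; there are no such tuples.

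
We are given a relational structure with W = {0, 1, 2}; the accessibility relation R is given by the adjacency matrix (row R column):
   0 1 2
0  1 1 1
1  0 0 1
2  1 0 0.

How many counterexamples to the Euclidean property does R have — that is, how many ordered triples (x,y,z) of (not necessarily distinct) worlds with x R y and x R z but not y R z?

Enumerating: (0,1,0), (0,1,1), (0,2,1), (0,2,2), (1,2,2).

5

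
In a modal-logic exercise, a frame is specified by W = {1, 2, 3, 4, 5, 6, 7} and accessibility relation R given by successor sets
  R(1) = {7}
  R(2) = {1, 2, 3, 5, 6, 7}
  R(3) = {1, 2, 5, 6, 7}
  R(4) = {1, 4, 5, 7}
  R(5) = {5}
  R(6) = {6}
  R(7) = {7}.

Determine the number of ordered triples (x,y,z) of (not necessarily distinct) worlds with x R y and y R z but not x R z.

1

Enumerating: (3,2,3).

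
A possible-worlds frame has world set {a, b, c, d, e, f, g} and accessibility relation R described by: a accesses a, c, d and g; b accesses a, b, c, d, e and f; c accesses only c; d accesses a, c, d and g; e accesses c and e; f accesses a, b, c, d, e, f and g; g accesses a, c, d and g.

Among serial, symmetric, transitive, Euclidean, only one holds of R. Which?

serial

Serial: yes — every world has a successor (e.g. a R a).
Symmetric: no — a R c but not c R a.
Transitive: no — b R a and a R g, but not b R g.
Euclidean: no — a R c and a R d, but not c R d.
Only serial holds.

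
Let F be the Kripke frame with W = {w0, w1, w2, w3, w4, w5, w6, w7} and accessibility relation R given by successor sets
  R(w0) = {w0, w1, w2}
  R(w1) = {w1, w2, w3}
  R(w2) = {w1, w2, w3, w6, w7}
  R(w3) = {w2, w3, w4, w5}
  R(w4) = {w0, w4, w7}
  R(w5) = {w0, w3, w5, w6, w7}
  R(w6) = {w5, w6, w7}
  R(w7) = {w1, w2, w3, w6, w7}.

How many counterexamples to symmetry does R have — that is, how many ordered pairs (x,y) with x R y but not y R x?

11

Enumerating: (w0,w1), (w0,w2), (w1,w3), (w2,w6), (w3,w4), (w4,w0), (w4,w7), (w5,w0), (w5,w7), (w7,w1), (w7,w3).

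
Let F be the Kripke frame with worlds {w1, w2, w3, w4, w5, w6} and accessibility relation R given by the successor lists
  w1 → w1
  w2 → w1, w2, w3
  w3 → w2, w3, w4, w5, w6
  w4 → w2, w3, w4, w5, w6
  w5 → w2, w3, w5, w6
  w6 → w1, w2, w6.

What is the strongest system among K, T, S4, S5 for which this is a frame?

T

Reflexive (axiom T): yes — every world is R-related to itself.
Transitive (axiom 4): no — w2 R w3 and w3 R w4, but not w2 R w4.
Euclidean (axiom 5): no — w2 R w1 and w2 R w3, but not w1 R w3.
So F validates K, T; S4 would additionally require R to be transitive. The strongest is T.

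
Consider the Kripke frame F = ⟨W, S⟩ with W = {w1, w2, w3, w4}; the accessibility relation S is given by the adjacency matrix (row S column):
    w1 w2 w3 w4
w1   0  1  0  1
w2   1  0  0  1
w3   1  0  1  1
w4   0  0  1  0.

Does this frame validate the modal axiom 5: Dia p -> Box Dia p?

No

Axiom 5 corresponds to the accessibility relation being Euclidean.
Euclidean: no — w1 S w4 and w1 S w2, but not w4 S w2.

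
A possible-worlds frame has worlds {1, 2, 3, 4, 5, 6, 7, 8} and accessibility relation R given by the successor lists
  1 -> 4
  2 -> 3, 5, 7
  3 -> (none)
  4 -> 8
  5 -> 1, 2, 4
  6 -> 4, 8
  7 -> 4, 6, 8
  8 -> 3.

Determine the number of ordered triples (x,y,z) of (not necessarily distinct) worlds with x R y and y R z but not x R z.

14

Enumerating: (1,4,8), (2,5,1), (2,5,2), (2,5,4), (2,7,4), (2,7,6), (2,7,8), (4,8,3), (5,2,3), (5,2,5), (5,2,7), (5,4,8), (6,8,3), (7,8,3).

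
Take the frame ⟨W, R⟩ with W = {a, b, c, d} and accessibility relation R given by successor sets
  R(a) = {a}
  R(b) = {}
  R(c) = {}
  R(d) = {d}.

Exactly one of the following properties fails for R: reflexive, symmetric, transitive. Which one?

Reflexive: no — b is not related to itself.
Symmetric: yes — every pair in R has its reverse in R.
Transitive: yes — every two-step R-path is closed by a direct edge.
Only reflexive fails.

reflexive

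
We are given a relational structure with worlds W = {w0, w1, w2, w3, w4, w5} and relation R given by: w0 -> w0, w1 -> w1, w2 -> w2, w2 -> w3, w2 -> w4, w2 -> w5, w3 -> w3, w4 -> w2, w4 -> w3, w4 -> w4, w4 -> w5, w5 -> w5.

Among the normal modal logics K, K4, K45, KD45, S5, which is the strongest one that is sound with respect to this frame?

K4

Transitive (axiom 4): yes — every two-step R-path is closed by a direct edge.
Euclidean (axiom 5): no — w2 R w3 and w2 R w4, but not w3 R w4.
Serial (axiom D): yes — every world has a successor (e.g. w0 R w0).
Reflexive (axiom T): yes — every world is R-related to itself.
So F validates K, K4; K45 would additionally require R to be Euclidean. The strongest is K4.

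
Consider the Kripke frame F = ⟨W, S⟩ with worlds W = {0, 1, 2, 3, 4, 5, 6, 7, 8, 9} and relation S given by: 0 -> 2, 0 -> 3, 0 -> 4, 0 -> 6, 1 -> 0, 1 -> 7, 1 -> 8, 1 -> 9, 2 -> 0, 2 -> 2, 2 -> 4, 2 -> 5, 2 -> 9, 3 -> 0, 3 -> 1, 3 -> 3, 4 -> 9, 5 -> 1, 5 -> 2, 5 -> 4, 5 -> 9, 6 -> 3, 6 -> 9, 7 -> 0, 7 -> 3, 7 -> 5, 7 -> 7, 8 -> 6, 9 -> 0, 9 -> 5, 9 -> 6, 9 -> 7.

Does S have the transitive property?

Transitive: no — 0 S 2 and 2 S 5, but not 0 S 5.

No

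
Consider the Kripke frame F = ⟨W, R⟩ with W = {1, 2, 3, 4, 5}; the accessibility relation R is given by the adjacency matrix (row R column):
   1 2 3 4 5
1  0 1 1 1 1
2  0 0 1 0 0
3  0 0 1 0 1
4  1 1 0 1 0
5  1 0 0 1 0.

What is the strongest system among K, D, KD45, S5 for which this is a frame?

D

Serial (axiom D): yes — every world has a successor (e.g. 1 R 2).
Euclidean (axiom 5): no — 1 R 2 and 1 R 4, but not 2 R 4.
Transitive (axiom 4): no — 2 R 3 and 3 R 5, but not 2 R 5.
Reflexive (axiom T): no — 1 is not related to itself.
So F validates K, D; KD45 would additionally require R to be Euclidean and transitive. The strongest is D.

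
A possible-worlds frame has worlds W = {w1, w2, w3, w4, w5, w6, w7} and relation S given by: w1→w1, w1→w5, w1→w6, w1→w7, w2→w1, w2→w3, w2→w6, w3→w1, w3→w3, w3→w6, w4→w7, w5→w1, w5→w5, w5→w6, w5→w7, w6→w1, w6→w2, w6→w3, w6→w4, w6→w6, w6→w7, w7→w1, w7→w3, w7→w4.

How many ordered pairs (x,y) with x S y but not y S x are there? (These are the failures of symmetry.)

Enumerating: (w2,w1), (w2,w3), (w3,w1), (w5,w6), (w5,w7), (w6,w4), (w6,w7), (w7,w3).

8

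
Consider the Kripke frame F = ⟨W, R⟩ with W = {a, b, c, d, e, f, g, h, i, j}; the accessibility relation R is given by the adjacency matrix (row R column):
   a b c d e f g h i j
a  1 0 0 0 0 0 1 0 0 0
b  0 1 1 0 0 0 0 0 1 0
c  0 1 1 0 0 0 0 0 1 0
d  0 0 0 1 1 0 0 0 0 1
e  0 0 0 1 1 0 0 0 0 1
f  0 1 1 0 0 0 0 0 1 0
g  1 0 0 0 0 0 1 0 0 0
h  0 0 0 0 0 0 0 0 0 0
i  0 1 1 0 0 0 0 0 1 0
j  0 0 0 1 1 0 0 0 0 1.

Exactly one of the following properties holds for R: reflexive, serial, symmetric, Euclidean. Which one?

Reflexive: no — f is not related to itself.
Serial: no — h has no R-successor.
Symmetric: no — f R b but not b R f.
Euclidean: yes — any two successors of a common world are R-related.
Only Euclidean holds.

Euclidean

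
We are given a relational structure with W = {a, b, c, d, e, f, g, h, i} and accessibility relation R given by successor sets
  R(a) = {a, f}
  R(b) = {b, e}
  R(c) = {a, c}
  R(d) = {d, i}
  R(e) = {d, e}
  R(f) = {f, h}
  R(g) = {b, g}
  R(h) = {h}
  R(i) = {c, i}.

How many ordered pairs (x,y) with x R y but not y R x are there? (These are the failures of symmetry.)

Enumerating: (a,f), (b,e), (c,a), (d,i), (e,d), (f,h), (g,b), (i,c).

8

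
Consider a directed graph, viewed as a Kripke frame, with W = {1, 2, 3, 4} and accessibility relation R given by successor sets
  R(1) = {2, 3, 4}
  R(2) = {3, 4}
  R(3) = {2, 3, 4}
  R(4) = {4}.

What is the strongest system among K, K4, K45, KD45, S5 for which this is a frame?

Transitive (axiom 4): no — 2 R 3 and 3 R 2, but not 2 R 2.
Euclidean (axiom 5): no — 1 R 4 and 1 R 2, but not 4 R 2.
Serial (axiom D): yes — every world has a successor (e.g. 1 R 2).
Reflexive (axiom T): no — 1 is not related to itself.
So F validates K; K4 would additionally require R to be transitive. The strongest is K.

K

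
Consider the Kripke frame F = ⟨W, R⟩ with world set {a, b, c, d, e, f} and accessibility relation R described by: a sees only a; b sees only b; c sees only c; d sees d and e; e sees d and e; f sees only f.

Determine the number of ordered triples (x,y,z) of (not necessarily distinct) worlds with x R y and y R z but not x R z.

0

R is transitive; there are no such tuples.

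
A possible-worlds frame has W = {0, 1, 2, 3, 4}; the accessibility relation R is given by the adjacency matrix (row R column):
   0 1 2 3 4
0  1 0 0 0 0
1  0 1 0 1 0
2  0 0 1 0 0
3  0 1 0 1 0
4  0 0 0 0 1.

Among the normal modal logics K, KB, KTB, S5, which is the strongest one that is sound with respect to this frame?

Symmetric (axiom B): yes — every pair in R has its reverse in R.
Reflexive (axiom T): yes — every world is R-related to itself.
Euclidean (axiom 5): yes — any two successors of a common world are R-related.
So F validates K, KB, KTB, S5. The strongest is S5.

S5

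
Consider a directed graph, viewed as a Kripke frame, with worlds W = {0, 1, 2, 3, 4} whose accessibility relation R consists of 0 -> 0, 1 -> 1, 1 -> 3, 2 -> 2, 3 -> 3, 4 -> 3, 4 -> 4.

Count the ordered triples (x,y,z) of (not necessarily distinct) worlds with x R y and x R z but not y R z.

Enumerating: (1,3,1), (4,3,4).

2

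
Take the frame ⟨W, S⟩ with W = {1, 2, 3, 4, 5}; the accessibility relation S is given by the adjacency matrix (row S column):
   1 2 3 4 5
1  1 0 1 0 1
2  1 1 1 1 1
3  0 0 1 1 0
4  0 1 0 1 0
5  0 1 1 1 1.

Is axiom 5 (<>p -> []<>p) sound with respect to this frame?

By correspondence theory, 5 is valid on a frame iff S is Euclidean.
Euclidean: no — 1 S 3 and 1 S 5, but not 3 S 5.

No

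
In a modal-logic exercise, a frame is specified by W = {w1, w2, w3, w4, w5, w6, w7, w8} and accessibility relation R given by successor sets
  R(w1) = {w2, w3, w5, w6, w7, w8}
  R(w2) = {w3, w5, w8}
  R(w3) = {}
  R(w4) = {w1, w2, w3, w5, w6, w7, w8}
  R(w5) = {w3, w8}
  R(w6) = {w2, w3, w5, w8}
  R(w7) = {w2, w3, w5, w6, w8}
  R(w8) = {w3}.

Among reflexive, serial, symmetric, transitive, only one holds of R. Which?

transitive

Reflexive: no — w1 is not related to itself.
Serial: no — w3 has no R-successor.
Symmetric: no — w1 R w2 but not w2 R w1.
Transitive: yes — every two-step R-path is closed by a direct edge.
Only transitive holds.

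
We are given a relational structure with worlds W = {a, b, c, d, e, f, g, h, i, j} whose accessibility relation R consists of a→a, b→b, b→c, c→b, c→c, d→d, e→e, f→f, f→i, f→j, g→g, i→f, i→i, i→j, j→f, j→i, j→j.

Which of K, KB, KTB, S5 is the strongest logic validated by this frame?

KB

Symmetric (axiom B): yes — every pair in R has its reverse in R.
Reflexive (axiom T): no — h is not related to itself.
Euclidean (axiom 5): yes — any two successors of a common world are R-related.
So F validates K, KB; KTB would additionally require R to be reflexive. The strongest is KB.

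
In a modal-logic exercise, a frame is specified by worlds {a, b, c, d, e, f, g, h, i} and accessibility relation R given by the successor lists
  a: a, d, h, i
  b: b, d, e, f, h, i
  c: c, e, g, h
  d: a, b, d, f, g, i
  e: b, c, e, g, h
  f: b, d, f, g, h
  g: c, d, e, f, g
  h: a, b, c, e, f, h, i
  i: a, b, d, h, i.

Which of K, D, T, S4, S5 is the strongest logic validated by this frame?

Serial (axiom D): yes — every world has a successor (e.g. a R a).
Reflexive (axiom T): yes — every world is R-related to itself.
Transitive (axiom 4): no — a R d and d R b, but not a R b.
Euclidean (axiom 5): no — a R d and a R h, but not d R h.
So F validates K, D, T; S4 would additionally require R to be transitive. The strongest is T.

T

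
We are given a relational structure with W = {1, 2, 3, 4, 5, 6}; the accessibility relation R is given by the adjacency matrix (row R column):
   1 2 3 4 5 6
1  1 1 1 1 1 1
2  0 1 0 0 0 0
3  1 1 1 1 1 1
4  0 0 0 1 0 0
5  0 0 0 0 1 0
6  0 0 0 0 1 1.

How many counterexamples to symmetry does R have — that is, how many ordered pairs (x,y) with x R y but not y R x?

9

Enumerating: (1,2), (1,4), (1,5), (1,6), (3,2), (3,4), (3,5), (3,6), (6,5).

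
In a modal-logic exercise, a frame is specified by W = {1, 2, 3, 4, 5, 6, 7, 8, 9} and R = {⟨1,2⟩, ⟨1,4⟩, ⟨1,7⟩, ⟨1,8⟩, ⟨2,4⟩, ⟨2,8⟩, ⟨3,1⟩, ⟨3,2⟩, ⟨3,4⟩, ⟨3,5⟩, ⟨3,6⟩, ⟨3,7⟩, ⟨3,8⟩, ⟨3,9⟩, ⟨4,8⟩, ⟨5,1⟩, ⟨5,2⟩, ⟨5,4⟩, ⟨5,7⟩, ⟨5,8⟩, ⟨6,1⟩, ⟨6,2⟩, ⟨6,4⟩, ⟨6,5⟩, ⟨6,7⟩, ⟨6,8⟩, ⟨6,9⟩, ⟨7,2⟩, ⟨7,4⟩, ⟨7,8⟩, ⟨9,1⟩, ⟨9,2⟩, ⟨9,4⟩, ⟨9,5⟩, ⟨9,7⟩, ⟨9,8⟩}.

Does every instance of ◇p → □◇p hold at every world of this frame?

Axiom 5 corresponds to the accessibility relation being Euclidean.
Euclidean: no — 1 R 2 and 1 R 7, but not 2 R 7.

No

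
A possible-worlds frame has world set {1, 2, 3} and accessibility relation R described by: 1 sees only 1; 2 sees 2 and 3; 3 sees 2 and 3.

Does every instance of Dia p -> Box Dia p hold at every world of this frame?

The schema 5 characterises exactly the Euclidean frames.
Euclidean: yes — any two successors of a common world are R-related.

Yes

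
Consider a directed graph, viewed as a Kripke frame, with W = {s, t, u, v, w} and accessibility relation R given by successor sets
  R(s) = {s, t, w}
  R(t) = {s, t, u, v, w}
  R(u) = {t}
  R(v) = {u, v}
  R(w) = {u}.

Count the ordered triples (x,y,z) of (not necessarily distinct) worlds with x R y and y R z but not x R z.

Enumerating: (s,t,u), (s,t,v), (s,w,u), (u,t,s), (u,t,u), (u,t,v), (u,t,w), (v,u,t), (w,u,t).

9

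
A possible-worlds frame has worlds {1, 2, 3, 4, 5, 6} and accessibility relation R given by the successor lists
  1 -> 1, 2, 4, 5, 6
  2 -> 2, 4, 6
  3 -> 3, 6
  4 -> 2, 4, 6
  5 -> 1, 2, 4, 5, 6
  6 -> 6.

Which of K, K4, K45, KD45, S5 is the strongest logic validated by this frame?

Transitive (axiom 4): yes — every two-step R-path is closed by a direct edge.
Euclidean (axiom 5): no — 1 R 2 and 1 R 5, but not 2 R 5.
Serial (axiom D): yes — every world has a successor (e.g. 1 R 1).
Reflexive (axiom T): yes — every world is R-related to itself.
So F validates K, K4; K45 would additionally require R to be Euclidean. The strongest is K4.

K4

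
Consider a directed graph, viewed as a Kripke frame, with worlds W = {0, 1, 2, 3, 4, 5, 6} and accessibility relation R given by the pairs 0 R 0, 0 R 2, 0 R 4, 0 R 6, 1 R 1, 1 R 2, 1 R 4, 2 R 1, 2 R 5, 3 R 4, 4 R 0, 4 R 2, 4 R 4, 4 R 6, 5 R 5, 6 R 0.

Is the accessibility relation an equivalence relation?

No

Reflexive: no — 2 is not related to itself.
Symmetric: no — 0 R 2 but not 2 R 0.
Transitive: no — 0 R 2 and 2 R 1, but not 0 R 1.
So R is not an equivalence relation.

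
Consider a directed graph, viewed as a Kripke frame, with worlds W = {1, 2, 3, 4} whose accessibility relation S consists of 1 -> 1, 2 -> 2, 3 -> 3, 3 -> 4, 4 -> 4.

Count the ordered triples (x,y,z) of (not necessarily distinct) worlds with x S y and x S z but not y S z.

Enumerating: (3,4,3).

1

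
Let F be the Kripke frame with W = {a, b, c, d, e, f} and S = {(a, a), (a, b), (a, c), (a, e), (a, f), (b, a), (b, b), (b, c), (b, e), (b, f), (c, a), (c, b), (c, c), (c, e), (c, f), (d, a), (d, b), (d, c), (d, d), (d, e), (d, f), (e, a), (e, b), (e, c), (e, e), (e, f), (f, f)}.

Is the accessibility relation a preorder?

Reflexive: yes — every world is S-related to itself.
Transitive: yes — every two-step S-path is closed by a direct edge.
So S is a preorder.

Yes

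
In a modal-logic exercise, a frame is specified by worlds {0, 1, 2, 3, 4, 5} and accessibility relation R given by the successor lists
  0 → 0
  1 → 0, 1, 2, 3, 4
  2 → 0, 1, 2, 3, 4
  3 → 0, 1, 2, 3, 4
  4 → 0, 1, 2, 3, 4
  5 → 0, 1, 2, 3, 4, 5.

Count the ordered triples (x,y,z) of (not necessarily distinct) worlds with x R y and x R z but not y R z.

25

Enumerating: (1,0,1), (1,0,2), (1,0,3), (1,0,4), (2,0,1), (2,0,2), (2,0,3), (2,0,4), (3,0,1), (3,0,2), (3,0,3), (3,0,4), … and 13 more.
Total: 25.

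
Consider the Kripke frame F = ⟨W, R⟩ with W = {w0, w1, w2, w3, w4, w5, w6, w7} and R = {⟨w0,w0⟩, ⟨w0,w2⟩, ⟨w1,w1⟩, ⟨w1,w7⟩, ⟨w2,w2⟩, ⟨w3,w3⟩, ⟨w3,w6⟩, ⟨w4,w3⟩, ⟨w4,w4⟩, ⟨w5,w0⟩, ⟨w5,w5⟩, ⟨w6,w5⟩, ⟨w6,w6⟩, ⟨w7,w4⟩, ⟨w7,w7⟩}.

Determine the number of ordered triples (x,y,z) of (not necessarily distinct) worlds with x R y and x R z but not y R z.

7

Enumerating: (w0,w2,w0), (w1,w7,w1), (w3,w6,w3), (w4,w3,w4), (w5,w0,w5), (w6,w5,w6), (w7,w4,w7).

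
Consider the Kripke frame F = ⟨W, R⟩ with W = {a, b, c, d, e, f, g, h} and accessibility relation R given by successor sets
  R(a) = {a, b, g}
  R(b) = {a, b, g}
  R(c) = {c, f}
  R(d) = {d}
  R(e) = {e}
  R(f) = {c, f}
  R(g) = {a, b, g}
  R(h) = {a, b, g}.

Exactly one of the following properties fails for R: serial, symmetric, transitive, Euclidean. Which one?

symmetric

Serial: yes — every world has a successor (e.g. a R a).
Symmetric: no — h R a but not a R h.
Transitive: yes — every two-step R-path is closed by a direct edge.
Euclidean: yes — any two successors of a common world are R-related.
Only symmetric fails.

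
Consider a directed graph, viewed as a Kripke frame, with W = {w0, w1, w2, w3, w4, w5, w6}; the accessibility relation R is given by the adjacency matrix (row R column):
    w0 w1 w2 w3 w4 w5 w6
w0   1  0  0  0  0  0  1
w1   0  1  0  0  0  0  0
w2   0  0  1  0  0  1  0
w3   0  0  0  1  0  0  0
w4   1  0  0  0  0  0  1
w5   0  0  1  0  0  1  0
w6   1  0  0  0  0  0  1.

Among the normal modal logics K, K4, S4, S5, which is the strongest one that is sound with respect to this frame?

Transitive (axiom 4): yes — every two-step R-path is closed by a direct edge.
Reflexive (axiom T): no — w4 is not related to itself.
Euclidean (axiom 5): yes — any two successors of a common world are R-related.
So F validates K, K4; S4 would additionally require R to be reflexive. The strongest is K4.

K4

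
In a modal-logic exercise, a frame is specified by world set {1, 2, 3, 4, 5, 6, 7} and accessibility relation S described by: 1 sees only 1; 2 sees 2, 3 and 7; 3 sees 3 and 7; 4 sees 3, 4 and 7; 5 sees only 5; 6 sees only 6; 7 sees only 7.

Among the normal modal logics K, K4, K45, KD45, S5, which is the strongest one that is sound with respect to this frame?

Transitive (axiom 4): yes — every two-step S-path is closed by a direct edge.
Euclidean (axiom 5): no — 2 S 7 and 2 S 3, but not 7 S 3.
Serial (axiom D): yes — every world has a successor (e.g. 1 S 1).
Reflexive (axiom T): yes — every world is S-related to itself.
So F validates K, K4; K45 would additionally require S to be Euclidean. The strongest is K4.

K4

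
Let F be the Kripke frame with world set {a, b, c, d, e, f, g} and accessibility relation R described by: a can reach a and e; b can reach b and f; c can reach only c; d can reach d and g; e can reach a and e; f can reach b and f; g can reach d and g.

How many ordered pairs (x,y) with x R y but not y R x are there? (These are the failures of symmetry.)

0

R is symmetric; there are no such tuples.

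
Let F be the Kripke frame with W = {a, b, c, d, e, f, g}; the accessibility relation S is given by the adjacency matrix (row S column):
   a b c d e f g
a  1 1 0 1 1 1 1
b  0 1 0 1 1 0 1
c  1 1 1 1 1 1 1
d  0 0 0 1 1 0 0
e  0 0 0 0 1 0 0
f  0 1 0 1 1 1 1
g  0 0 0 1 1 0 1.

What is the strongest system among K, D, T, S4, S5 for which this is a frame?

S4

Serial (axiom D): yes — every world has a successor (e.g. a S a).
Reflexive (axiom T): yes — every world is S-related to itself.
Transitive (axiom 4): yes — every two-step S-path is closed by a direct edge.
Euclidean (axiom 5): no — a S b and a S f, but not b S f.
So F validates K, D, T, S4; S5 would additionally require S to be Euclidean. The strongest is S4.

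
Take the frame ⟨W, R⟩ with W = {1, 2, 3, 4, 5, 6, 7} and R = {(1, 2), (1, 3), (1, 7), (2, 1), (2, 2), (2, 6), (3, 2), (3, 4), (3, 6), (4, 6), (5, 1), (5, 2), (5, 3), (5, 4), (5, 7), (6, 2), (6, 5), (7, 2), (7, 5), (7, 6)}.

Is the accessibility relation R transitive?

Transitive: no — 1 R 2 and 2 R 6, but not 1 R 6.

No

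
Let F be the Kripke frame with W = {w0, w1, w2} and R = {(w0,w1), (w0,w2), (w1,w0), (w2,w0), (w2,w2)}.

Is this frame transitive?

No

Transitive: no — w1 R w0 and w0 R w2, but not w1 R w2.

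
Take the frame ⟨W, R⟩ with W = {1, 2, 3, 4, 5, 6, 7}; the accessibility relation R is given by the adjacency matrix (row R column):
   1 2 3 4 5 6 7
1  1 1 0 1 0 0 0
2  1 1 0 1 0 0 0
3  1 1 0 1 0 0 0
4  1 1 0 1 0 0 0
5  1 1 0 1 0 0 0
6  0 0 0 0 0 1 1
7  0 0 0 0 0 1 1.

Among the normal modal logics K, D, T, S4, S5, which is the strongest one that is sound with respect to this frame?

D

Serial (axiom D): yes — every world has a successor (e.g. 1 R 1).
Reflexive (axiom T): no — 3 is not related to itself.
Transitive (axiom 4): yes — every two-step R-path is closed by a direct edge.
Euclidean (axiom 5): yes — any two successors of a common world are R-related.
So F validates K, D; T would additionally require R to be reflexive. The strongest is D.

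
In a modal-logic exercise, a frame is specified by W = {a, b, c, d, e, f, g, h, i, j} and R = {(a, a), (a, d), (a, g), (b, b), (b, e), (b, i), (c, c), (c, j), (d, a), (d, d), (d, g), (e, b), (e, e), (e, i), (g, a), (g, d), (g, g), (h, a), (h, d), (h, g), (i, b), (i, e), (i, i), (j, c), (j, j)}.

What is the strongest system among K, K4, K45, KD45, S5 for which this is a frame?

Transitive (axiom 4): yes — every two-step R-path is closed by a direct edge.
Euclidean (axiom 5): yes — any two successors of a common world are R-related.
Serial (axiom D): no — f has no R-successor.
Reflexive (axiom T): no — f is not related to itself.
So F validates K, K4, K45; KD45 would additionally require R to be serial. The strongest is K45.

K45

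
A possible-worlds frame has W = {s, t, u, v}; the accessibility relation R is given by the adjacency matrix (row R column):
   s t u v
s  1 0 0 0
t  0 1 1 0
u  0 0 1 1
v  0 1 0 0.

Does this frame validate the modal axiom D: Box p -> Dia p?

Yes

The schema D characterises exactly the serial frames.
Serial: yes — every world has a successor (e.g. s R s).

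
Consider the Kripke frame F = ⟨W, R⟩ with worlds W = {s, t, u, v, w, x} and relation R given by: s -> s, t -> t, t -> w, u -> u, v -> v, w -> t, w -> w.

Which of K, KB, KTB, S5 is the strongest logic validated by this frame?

KB

Symmetric (axiom B): yes — every pair in R has its reverse in R.
Reflexive (axiom T): no — x is not related to itself.
Euclidean (axiom 5): yes — any two successors of a common world are R-related.
So F validates K, KB; KTB would additionally require R to be reflexive. The strongest is KB.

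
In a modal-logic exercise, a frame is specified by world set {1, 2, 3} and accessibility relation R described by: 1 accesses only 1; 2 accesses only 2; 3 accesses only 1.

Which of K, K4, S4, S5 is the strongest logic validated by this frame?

Transitive (axiom 4): yes — every two-step R-path is closed by a direct edge.
Reflexive (axiom T): no — 3 is not related to itself.
Euclidean (axiom 5): yes — any two successors of a common world are R-related.
So F validates K, K4; S4 would additionally require R to be reflexive. The strongest is K4.

K4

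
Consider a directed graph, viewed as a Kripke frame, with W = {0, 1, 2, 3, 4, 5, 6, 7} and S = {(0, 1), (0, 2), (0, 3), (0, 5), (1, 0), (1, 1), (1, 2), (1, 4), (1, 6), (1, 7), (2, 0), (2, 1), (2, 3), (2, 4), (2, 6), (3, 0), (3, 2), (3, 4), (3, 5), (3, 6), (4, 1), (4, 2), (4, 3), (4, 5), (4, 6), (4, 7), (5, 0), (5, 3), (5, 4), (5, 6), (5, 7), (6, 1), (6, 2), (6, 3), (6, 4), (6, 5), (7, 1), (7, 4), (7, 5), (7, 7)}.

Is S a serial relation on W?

Yes

Serial: yes — every world has a successor (e.g. 0 S 1).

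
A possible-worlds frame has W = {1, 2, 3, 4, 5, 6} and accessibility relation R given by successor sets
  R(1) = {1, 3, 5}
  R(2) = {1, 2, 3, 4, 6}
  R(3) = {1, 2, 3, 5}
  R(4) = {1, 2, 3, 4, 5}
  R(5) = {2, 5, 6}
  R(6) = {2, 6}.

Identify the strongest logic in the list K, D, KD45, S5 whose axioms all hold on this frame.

D

Serial (axiom D): yes — every world has a successor (e.g. 1 R 1).
Euclidean (axiom 5): no — 1 R 5 and 1 R 3, but not 5 R 3.
Transitive (axiom 4): no — 1 R 3 and 3 R 2, but not 1 R 2.
Reflexive (axiom T): yes — every world is R-related to itself.
So F validates K, D; KD45 would additionally require R to be Euclidean and transitive. The strongest is D.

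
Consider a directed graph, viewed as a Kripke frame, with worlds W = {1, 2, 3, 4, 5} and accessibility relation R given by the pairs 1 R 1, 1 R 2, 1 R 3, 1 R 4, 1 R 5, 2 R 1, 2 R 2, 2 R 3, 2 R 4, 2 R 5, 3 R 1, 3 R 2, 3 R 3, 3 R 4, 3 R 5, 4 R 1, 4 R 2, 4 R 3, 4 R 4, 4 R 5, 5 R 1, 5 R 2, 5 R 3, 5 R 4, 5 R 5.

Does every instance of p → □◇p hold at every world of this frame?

Yes

By correspondence theory, B is valid on a frame iff R is symmetric.
Symmetric: yes — every pair in R has its reverse in R.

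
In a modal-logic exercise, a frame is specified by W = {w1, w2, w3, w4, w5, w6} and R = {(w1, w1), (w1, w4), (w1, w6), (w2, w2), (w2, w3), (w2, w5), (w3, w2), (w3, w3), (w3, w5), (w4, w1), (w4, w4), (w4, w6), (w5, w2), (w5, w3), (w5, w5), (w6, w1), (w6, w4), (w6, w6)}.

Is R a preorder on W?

Reflexive: yes — every world is R-related to itself.
Transitive: yes — every two-step R-path is closed by a direct edge.
So R is a preorder.

Yes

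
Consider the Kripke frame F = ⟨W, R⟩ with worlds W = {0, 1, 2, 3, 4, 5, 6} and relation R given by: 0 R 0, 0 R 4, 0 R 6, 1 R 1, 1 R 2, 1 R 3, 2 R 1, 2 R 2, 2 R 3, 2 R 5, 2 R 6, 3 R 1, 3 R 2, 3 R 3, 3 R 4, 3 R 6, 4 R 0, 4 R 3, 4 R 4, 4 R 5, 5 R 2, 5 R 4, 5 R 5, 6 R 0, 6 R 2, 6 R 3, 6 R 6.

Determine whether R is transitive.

No

Transitive: no — 0 R 4 and 4 R 3, but not 0 R 3.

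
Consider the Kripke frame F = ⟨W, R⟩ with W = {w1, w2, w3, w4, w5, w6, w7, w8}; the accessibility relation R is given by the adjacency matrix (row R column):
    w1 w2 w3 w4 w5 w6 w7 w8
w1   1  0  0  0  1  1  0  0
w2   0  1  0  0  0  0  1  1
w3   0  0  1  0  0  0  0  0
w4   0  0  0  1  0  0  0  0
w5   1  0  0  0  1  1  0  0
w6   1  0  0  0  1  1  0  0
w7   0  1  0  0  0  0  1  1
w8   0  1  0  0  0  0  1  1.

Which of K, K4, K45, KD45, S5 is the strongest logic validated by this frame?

S5

Transitive (axiom 4): yes — every two-step R-path is closed by a direct edge.
Euclidean (axiom 5): yes — any two successors of a common world are R-related.
Serial (axiom D): yes — every world has a successor (e.g. w1 R w1).
Reflexive (axiom T): yes — every world is R-related to itself.
So F validates K, K4, K45, KD45, S5. The strongest is S5.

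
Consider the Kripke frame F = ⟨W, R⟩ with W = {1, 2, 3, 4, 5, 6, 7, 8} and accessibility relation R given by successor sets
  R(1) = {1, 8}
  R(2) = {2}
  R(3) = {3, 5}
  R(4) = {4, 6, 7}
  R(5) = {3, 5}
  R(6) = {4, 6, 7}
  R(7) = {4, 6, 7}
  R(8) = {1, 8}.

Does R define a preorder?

Reflexive: yes — every world is R-related to itself.
Transitive: yes — every two-step R-path is closed by a direct edge.
So R is a preorder.

Yes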